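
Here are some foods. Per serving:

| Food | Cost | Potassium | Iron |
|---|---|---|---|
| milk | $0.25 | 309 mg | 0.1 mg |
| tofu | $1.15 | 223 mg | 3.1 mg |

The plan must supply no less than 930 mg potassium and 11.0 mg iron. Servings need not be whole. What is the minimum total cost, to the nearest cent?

$4.18

milk only: max(930/309, 11.0/0.1) = 110 servings → $27.50.
tofu only: max(930/223, 11.0/3.1) = 4.17 servings → $4.80.
milk + tofu with both tight: 0.4596 servings and 3.534 servings → $4.18.
The minimum over all feasible corners is $4.18.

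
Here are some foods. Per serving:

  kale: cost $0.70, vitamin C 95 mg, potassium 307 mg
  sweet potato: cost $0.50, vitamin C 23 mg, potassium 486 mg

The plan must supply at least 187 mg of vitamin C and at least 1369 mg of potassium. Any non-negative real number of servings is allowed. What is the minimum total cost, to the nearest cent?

Check every corner: each single food scaled to meet both minima, and each pair solved so both constraints bind.
kale only: max(187/95, 1369/307) = 4.459 servings → $3.12.
sweet potato only: max(187/23, 1369/486) = 8.13 servings → $4.07.
kale + sweet potato with both tight: 1.519 servings and 1.858 servings → $1.99.
Cheapest feasible corner: $1.99.

$1.99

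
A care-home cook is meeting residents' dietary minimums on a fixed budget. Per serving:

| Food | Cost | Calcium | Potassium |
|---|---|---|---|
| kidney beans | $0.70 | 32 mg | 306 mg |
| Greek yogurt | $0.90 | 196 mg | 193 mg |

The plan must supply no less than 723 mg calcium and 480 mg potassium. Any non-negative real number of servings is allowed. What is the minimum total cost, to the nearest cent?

kidney beans only: max(723/32, 480/306) = 22.59 servings → $15.82.
Greek yogurt only: max(723/196, 480/193) = 3.689 servings → $3.32.
kidney beans + Greek yogurt with both targets exact would need a negative amount; discard.
So the least-cost plan costs $3.32.

$3.32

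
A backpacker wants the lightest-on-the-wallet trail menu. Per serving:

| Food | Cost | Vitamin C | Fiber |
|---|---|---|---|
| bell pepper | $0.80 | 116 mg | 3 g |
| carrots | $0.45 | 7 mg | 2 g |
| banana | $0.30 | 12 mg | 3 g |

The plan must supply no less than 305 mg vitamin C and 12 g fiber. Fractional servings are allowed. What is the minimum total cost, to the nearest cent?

Minimising a linear cost over {vitamin C ≥ 305, fiber ≥ 12, servings ≥ 0} — the optimum is at a vertex, using one or two foods.
bell pepper only: max(305/116, 12/3) = 4 servings → $3.20.
carrots only: max(305/7, 12/2) = 43.57 servings → $19.61.
banana only: max(305/12, 12/3) = 25.42 servings → $7.62.
bell pepper + carrots with both tight: 2.493 servings and 2.261 servings → $3.01.
bell pepper + banana with both tight: 2.471 servings and 1.529 servings → $2.44.
carrots + banana: the both-tight solution has a negative serving — not a feasible corner.
The minimum over all feasible corners is $2.44.

$2.44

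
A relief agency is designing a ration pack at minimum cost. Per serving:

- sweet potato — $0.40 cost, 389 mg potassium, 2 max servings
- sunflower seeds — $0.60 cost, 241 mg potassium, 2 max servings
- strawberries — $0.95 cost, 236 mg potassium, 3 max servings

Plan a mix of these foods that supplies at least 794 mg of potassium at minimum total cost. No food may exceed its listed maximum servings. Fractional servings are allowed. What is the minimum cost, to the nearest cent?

Cost per mg of potassium: sweet potato $0.0010, sunflower seeds $0.0025, strawberries $0.0040.
Take 2 servings of sweet potato: +778.0 mg potassium for $0.80 (total $0.80, still need 16.0 mg).
Take 0.06639 servings of sunflower seeds: +16.0 mg potassium for $0.04 (total $0.84, still need 0.0 mg).
Greedy by cheapest-per-mg is optimal for a single linear constraint, so the minimum cost is $0.84.

$0.84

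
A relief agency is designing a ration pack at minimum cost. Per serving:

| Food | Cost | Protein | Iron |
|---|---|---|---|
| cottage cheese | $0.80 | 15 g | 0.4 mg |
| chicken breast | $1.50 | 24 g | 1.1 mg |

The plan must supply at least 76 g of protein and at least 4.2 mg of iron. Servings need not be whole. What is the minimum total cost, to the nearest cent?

$5.73

Compare the cost at each extreme point of the feasible region.
cottage cheese only: max(76/15, 4.2/0.4) = 10.5 servings → $8.40.
chicken breast only: max(76/24, 4.2/1.1) = 3.818 servings → $5.73.
cottage cheese + chicken breast: intersection lies outside the first quadrant.
So the least-cost plan costs $5.73.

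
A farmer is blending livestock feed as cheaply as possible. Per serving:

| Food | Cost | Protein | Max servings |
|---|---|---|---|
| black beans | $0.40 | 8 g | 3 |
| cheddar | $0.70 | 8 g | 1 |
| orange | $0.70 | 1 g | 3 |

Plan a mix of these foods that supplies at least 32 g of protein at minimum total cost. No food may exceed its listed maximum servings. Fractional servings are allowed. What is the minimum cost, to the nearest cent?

Cost per g of protein: black beans $0.0500, cheddar $0.0875, orange $0.7000.
Take 3 servings of black beans: +24.0 g protein for $1.20 (total $1.20, still need 8.0 g).
Take 1 serving of cheddar: +8.0 g protein for $0.70 (total $1.90, still need 0.0 g).
Filling from the cheapest source first is optimal under one linear minimum: $1.90.

$1.90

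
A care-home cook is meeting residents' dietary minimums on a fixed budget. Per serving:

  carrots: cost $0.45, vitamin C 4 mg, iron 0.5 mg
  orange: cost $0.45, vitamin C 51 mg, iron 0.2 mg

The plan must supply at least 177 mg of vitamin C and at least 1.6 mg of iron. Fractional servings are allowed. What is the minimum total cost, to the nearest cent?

$2.34

With two linear requirements the optimum uses one or two foods; enumerate the corners.
carrots only: max(177/4, 1.6/0.5) = 44.25 servings → $19.91.
orange only: max(177/51, 1.6/0.2) = 8 servings → $3.60.
carrots + orange with both tight: 1.87 servings and 3.324 servings → $2.34.
So the least-cost plan costs $2.34.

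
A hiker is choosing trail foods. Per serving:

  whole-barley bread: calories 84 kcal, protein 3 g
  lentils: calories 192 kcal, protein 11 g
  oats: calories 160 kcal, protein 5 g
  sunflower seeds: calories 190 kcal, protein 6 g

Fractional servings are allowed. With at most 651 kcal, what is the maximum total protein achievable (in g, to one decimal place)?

Protein per kcal: lentils 0.05729, whole-barley bread 0.03571, sunflower seeds 0.03158, oats 0.03125.
With no serving limits, spend the whole calories allowance on lentils: 651 kcal / 192 kcal × 11 g = 37.3 g.

37.3 g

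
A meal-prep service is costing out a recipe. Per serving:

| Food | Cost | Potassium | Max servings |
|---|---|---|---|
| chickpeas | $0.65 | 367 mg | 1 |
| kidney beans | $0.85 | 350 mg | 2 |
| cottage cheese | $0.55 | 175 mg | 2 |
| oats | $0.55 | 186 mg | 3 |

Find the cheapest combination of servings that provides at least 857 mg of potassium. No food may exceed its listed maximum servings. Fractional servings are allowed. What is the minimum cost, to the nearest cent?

$1.84

Cost per mg of potassium: chickpeas $0.0018, kidney beans $0.0024, oats $0.0030, cottage cheese $0.0031.
Take 1 serving of chickpeas: +367.0 mg potassium for $0.65 (total $0.65, still need 490.0 mg).
Take 1.4 servings of kidney beans: +490.0 mg potassium for $1.19 (total $1.84, still need 0.0 mg).
Greedy by cheapest-per-mg is optimal for a single linear constraint, so the minimum cost is $1.84.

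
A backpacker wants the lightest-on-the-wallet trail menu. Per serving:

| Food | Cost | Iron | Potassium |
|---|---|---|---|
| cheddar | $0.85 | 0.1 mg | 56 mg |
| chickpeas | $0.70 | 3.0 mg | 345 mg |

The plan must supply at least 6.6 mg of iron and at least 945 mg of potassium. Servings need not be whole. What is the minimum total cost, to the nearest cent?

$1.92

cheddar only: max(6.6/0.1, 945/56) = 66 servings → $56.10.
chickpeas only: max(6.6/3.0, 945/345) = 2.739 servings → $1.92.
cheddar + chickpeas with both tight: 4.18 servings and 2.061 servings → $5.00.
Cheapest feasible corner: $1.92.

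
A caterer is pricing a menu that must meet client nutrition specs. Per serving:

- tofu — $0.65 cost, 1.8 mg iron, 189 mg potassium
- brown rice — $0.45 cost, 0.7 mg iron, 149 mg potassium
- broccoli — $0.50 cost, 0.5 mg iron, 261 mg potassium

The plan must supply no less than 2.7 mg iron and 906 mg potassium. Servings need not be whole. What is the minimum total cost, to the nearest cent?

tofu only: max(2.7/1.8, 906/189) = 4.794 servings → $3.12.
brown rice only: max(2.7/0.7, 906/149) = 6.081 servings → $2.74.
broccoli only: max(2.7/0.5, 906/261) = 5.4 servings → $2.70.
tofu + brown rice with both targets exact would need a negative amount; discard.
tofu + broccoli with both tight: 0.6707 servings and 2.986 servings → $1.93.
brown rice + broccoli with both tight: 2.326 servings and 2.143 servings → $2.12.
So the least-cost plan costs $1.93.

$1.93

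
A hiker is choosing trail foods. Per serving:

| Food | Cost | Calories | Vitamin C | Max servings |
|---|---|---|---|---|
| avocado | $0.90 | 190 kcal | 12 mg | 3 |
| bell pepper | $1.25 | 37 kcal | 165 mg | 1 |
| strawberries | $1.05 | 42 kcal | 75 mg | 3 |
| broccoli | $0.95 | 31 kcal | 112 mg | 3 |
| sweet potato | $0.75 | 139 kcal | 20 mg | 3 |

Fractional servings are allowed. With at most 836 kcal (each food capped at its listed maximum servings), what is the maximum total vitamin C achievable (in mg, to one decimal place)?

796.3 mg

Vitamin C per kcal: bell pepper 4.459, broccoli 3.613, strawberries 1.786, sweet potato 0.1439, avocado 0.06316.
Take 1 serving of bell pepper: uses 37 kcal, +165.0 mg vitamin C (running total 165.0 mg).
Take 3 servings of broccoli: uses 93 kcal, +336.0 mg vitamin C (running total 501.0 mg).
Take 3 servings of strawberries: uses 126 kcal, +225.0 mg vitamin C (running total 726.0 mg).
Take 3 servings of sweet potato: uses 417 kcal, +60.0 mg vitamin C (running total 786.0 mg).
Take 0.8579 servings of avocado: uses 163 kcal, +10.3 mg vitamin C (running total 796.3 mg).
Filling greedily by vitamin C-per-kcal is optimal for one linear limit, giving 796.3 mg.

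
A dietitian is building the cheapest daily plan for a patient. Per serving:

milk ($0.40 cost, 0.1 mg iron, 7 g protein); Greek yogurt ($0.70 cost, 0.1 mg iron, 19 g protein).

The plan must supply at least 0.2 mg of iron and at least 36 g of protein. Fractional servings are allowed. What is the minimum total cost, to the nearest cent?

For a min-cost LP with two ≥-constraints, a basic feasible solution has at most two positive variables.
milk only: max(0.2/0.1, 36/7) = 5.143 servings → $2.06.
Greek yogurt only: max(0.2/0.1, 36/19) = 2 servings → $1.40.
milk + Greek yogurt with both tight: 0.1667 servings and 1.833 servings → $1.35.
So the least-cost plan costs $1.35.

$1.35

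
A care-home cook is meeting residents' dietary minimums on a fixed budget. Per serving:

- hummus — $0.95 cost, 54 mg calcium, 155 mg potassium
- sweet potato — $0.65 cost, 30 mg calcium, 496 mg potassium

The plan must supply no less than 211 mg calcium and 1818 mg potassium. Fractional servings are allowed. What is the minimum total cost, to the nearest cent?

$4.07

For a min-cost LP with two ≥-constraints, a basic feasible solution has at most two positive variables.
hummus only: max(211/54, 1818/155) = 11.73 servings → $11.14.
sweet potato only: max(211/30, 1818/496) = 7.033 servings → $4.57.
hummus + sweet potato with both tight: 2.264 servings and 2.958 servings → $4.07.
So the least-cost plan costs $4.07.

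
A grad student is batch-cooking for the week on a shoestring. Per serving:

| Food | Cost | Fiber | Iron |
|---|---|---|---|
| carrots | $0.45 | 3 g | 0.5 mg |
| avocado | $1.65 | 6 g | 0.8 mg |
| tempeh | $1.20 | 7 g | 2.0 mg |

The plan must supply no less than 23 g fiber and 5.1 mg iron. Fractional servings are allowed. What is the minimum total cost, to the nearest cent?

carrots only: max(23/3, 5.1/0.5) = 10.2 servings → $4.59.
avocado only: max(23/6, 5.1/0.8) = 6.375 servings → $10.52.
tempeh only: max(23/7, 5.1/2.0) = 3.286 servings → $3.94.
carrots + avocado: intersection lies outside the first quadrant.
carrots + tempeh with both tight: 4.12 servings and 1.52 servings → $3.68.
avocado + tempeh with both tight: 1.609 servings and 1.906 servings → $4.94.
Cheapest feasible corner: $3.68.

$3.68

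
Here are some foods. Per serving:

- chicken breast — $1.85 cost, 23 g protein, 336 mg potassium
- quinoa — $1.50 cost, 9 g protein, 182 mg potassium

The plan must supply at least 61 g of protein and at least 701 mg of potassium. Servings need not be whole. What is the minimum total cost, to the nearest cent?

chicken breast only: max(61/23, 701/336) = 2.652 servings → $4.91.
quinoa only: max(61/9, 701/182) = 6.778 servings → $10.17.
chicken breast + quinoa: the both-tight solution has a negative serving — not a feasible corner.
The minimum over all feasible corners is $4.91.

$4.91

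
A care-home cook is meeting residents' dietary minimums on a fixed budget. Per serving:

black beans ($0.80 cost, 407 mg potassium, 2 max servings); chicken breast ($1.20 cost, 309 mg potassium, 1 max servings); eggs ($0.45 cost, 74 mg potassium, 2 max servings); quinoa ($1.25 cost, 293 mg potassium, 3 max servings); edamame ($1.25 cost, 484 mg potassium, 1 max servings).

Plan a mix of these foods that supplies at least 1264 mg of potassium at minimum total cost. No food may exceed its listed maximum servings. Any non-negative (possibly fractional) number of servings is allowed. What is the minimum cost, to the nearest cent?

Cost per mg of potassium: black beans $0.0020, edamame $0.0026, chicken breast $0.0039, quinoa $0.0043, eggs $0.0061.
Take 2 servings of black beans: +814.0 mg potassium for $1.60 (total $1.60, still need 450.0 mg).
Take 0.9298 servings of edamame: +450.0 mg potassium for $1.16 (total $2.76, still need 0.0 mg).
Greedy by cheapest-per-mg is optimal for a single linear constraint, so the minimum cost is $2.76.

$2.76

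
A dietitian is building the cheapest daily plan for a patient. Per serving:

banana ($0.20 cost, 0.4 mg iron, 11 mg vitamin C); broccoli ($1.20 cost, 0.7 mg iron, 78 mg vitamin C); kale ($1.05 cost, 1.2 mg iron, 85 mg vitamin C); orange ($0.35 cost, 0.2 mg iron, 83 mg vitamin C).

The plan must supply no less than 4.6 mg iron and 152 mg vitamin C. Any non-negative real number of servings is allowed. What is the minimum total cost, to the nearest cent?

The cheapest plan sits at a corner of the feasible region — with two constraints it uses at most two foods.
banana only: max(4.6/0.4, 152/11) = 13.82 servings → $2.76.
broccoli only: max(4.6/0.7, 152/78) = 6.571 servings → $7.89.
kale only: max(4.6/1.2, 152/85) = 3.833 servings → $4.03.
orange only: max(4.6/0.2, 152/83) = 23 servings → $8.05.
banana + broccoli with both tight: 10.74 servings and 0.434 servings → $2.67.
banana + kale with both tight: 10.03 servings and 0.4904 servings → $2.52.
banana + orange with both tight: 11.34 servings and 0.329 servings → $2.38.
broccoli + kale: the both-tight solution has a negative serving — not a feasible corner.
broccoli + orange with both targets exact would need a negative amount; discard.
kale + orange with both targets exact would need a negative amount; discard.
The minimum over all feasible corners is $2.38.

$2.38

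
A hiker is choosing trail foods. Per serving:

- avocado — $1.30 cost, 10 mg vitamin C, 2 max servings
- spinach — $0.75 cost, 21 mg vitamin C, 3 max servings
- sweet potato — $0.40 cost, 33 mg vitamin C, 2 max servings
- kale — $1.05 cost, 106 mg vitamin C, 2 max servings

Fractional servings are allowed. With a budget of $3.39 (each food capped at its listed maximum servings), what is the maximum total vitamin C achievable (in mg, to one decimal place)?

Vitamin C per dollar: kale 101, sweet potato 82.5, spinach 28, avocado 7.692.
Take 2 servings of kale: spends $2.10, +212.0 mg vitamin C (running total 212.0 mg).
Take 2 servings of sweet potato: spends $0.80, +66.0 mg vitamin C (running total 278.0 mg).
Take 0.6533 servings of spinach: spends $0.49, +13.7 mg vitamin C (running total 291.7 mg).
Filling greedily by vitamin C-per-dollar is optimal for one linear limit, giving 291.7 mg.

291.7 mg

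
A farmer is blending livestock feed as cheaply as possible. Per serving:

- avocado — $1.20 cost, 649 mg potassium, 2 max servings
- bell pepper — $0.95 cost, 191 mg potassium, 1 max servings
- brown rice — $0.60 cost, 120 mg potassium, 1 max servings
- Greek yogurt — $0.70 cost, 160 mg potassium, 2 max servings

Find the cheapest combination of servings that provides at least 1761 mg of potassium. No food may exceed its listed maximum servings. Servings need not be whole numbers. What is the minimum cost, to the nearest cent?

Cost per mg of potassium: avocado $0.0018, Greek yogurt $0.0044, bell pepper $0.0050, brown rice $0.0050.
Take 2 servings of avocado: +1298.0 mg potassium for $2.40 (total $2.40, still need 463.0 mg).
Take 2 servings of Greek yogurt: +320.0 mg potassium for $1.40 (total $3.80, still need 143.0 mg).
Take 0.7487 servings of bell pepper: +143.0 mg potassium for $0.71 (total $4.51, still need 0.0 mg).
Filling from the cheapest source first is optimal under one linear minimum: $4.51.

$4.51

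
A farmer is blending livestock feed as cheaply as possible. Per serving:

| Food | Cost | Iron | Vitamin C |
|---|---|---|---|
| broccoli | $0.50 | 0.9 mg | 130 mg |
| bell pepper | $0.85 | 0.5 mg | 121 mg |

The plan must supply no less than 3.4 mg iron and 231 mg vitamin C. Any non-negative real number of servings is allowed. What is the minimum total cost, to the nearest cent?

broccoli only: max(3.4/0.9, 231/130) = 3.778 servings → $1.89.
bell pepper only: max(3.4/0.5, 231/121) = 6.8 servings → $5.78.
broccoli + bell pepper: the both-tight solution has a negative serving — not a feasible corner.
Cheapest feasible corner: $1.89.

$1.89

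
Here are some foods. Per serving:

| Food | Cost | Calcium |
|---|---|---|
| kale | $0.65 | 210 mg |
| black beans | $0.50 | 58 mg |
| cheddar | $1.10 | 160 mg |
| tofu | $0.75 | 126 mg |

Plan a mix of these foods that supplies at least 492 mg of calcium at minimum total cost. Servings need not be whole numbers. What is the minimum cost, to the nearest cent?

Cost per mg of calcium: kale $0.0031, tofu $0.0060, cheddar $0.0069, black beans $0.0086.
With no serving limits, use only kale: 492 mg / 210 mg = 2.343 servings × $0.65 = $1.52.

$1.52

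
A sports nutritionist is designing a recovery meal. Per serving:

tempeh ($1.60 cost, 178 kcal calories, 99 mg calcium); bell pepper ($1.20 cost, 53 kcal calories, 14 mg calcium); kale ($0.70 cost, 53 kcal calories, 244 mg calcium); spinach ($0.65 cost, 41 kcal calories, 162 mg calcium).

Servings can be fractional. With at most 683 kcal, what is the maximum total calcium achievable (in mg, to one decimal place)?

Calcium per kcal: kale 4.604, spinach 3.951, tempeh 0.5562, bell pepper 0.2642.
With no serving limits, spend the whole calories allowance on kale: 683 kcal / 53 kcal × 244 mg = 3144.4 mg.

3144.4 mg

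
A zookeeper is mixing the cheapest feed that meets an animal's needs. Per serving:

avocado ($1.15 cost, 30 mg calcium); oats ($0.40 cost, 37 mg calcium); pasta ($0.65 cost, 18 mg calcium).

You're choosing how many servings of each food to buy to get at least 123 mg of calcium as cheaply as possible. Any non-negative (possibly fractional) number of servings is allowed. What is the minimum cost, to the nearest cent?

$1.33

Cost per mg of calcium: oats $0.0108, pasta $0.0361, avocado $0.0383.
With no serving limits, use only oats: 123 mg / 37 mg = 3.324 servings × $0.40 = $1.33.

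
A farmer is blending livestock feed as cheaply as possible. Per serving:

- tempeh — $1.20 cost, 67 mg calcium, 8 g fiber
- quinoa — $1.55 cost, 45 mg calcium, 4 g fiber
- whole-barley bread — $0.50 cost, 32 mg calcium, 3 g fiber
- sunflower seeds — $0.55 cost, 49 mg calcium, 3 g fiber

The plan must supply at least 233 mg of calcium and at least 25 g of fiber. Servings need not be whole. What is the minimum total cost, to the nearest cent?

$3.85

At the optimum either one food covers both requirements or two foods hit both targets exactly; no other combination can be cheaper.
tempeh only: max(233/67, 25/8) = 3.478 servings → $4.17.
quinoa only: max(233/45, 25/4) = 6.25 servings → $9.69.
whole-barley bread only: max(233/32, 25/3) = 8.333 servings → $4.17.
sunflower seeds only: max(233/49, 25/3) = 8.333 servings → $4.58.
tempeh + quinoa with both tight: 2.098 servings and 2.054 servings → $5.70.
tempeh + whole-barley bread with both tight: 1.836 servings and 3.436 servings → $3.92.
tempeh + sunflower seeds with both tight: 2.754 servings and 0.9895 servings → $3.85.
quinoa + whole-barley bread: intersection lies outside the first quadrant.
quinoa + sunflower seeds with both targets exact would need a negative amount; discard.
whole-barley bread + sunflower seeds: the both-tight solution has a negative serving — not a feasible corner.
The minimum over all feasible corners is $3.85.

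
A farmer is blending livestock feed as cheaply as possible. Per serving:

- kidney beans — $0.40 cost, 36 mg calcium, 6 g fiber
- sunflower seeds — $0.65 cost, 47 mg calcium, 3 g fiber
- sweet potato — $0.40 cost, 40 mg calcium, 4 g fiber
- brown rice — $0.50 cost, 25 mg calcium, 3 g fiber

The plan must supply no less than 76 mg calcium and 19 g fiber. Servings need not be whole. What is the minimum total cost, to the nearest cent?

Minimising a linear cost over {calcium ≥ 76, fiber ≥ 19, servings ≥ 0} — the optimum is at a vertex, using one or two foods.
kidney beans only: max(76/36, 19/6) = 3.167 servings → $1.27.
sunflower seeds only: max(76/47, 19/3) = 6.333 servings → $4.12.
sweet potato only: max(76/40, 19/4) = 4.75 servings → $1.90.
brown rice only: max(76/25, 19/3) = 6.333 servings → $3.17.
kidney beans + sunflower seeds: intersection lies outside the first quadrant.
kidney beans + sweet potato: the both-tight solution has a negative serving — not a feasible corner.
kidney beans + brown rice: intersection lies outside the first quadrant.
sunflower seeds + sweet potato: the both-tight solution has a negative serving — not a feasible corner.
sunflower seeds + brown rice: intersection lies outside the first quadrant.
sweet potato + brown rice: the both-tight solution has a negative serving — not a feasible corner.
Cheapest feasible corner: $1.27.

$1.27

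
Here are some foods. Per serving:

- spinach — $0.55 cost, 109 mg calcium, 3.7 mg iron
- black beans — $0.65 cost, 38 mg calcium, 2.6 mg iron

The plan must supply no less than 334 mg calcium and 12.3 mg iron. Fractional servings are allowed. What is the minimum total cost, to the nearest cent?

$1.83

Compare the cost at each extreme point of the feasible region.
spinach only: max(334/109, 12.3/3.7) = 3.324 servings → $1.83.
black beans only: max(334/38, 12.3/2.6) = 8.789 servings → $5.71.
spinach + black beans with both tight: 2.808 servings and 0.7346 servings → $2.02.
Cheapest feasible corner: $1.83.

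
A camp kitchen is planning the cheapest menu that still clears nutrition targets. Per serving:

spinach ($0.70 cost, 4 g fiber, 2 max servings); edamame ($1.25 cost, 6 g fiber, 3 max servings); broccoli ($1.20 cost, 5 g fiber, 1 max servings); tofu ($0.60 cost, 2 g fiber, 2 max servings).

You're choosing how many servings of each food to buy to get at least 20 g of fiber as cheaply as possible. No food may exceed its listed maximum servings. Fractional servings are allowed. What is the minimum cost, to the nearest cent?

Cost per g of fiber: spinach $0.1750, edamame $0.2083, broccoli $0.2400, tofu $0.3000.
Take 2 servings of spinach: +8.0 g fiber for $1.40 (total $1.40, still need 12.0 g).
Take 2 servings of edamame: +12.0 g fiber for $2.50 (total $3.90, still need 0.0 g).
Greedy by cheapest-per-g is optimal for a single linear constraint, so the minimum cost is $3.90.

$3.90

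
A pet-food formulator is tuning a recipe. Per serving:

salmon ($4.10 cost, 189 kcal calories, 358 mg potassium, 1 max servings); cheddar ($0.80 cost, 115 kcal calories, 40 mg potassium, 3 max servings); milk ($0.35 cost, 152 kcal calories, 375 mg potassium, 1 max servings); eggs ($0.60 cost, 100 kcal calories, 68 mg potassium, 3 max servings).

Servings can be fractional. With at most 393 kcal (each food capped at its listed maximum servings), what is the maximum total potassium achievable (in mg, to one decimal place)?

768.4 mg

Potassium per kcal: milk 2.467, salmon 1.894, eggs 0.68, cheddar 0.3478.
Take 1 serving of milk: uses 152 kcal, +375.0 mg potassium (running total 375.0 mg).
Take 1 serving of salmon: uses 189 kcal, +358.0 mg potassium (running total 733.0 mg).
Take 0.52 servings of eggs: uses 52 kcal, +35.4 mg potassium (running total 768.4 mg).
Greedy by best ratio exhausts the calories allowance optimally: 768.4 mg.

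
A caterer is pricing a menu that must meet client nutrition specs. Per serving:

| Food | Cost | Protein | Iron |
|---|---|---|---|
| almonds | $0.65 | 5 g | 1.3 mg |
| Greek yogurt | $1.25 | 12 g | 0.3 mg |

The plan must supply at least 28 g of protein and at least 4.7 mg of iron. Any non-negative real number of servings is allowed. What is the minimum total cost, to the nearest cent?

almonds only: max(28/5, 4.7/1.3) = 5.6 servings → $3.64.
Greek yogurt only: max(28/12, 4.7/0.3) = 15.67 servings → $19.58.
almonds + Greek yogurt with both tight: 3.404 servings and 0.9149 servings → $3.36.
The minimum over all feasible corners is $3.36.

$3.36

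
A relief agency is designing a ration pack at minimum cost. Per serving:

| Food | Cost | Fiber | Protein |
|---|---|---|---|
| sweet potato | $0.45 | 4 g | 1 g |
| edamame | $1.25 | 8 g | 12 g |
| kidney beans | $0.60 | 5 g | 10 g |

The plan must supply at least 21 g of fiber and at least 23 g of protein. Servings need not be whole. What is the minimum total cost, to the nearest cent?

This is a tiny linear program; its minimum lies at a vertex of the feasible set. List the vertices and price them.
sweet potato only: max(21/4, 23/1) = 23 servings → $10.35.
edamame only: max(21/8, 23/12) = 2.625 servings → $3.28.
kidney beans only: max(21/5, 23/10) = 4.2 servings → $2.52.
sweet potato + edamame with both tight: 1.7 servings and 1.775 servings → $2.98.
sweet potato + kidney beans with both tight: 2.714 servings and 2.029 servings → $2.44.
edamame + kidney beans: intersection lies outside the first quadrant.
Cheapest feasible corner: $2.44.

$2.44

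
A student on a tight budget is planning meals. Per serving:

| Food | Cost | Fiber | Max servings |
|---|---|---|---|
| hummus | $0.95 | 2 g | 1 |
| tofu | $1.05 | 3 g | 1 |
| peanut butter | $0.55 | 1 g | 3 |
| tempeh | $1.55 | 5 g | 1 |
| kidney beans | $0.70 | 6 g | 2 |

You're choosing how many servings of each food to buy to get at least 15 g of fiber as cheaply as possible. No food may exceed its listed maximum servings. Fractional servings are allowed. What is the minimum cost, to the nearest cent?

$2.33

Cost per g of fiber: kidney beans $0.1167, tempeh $0.3100, tofu $0.3500, hummus $0.4750, peanut butter $0.5500.
Take 2 servings of kidney beans: +12.0 g fiber for $1.40 (total $1.40, still need 3.0 g).
Take 0.6 servings of tempeh: +3.0 g fiber for $0.93 (total $2.33, still need 0.0 g).
Greedy by cheapest-per-g is optimal for a single linear constraint, so the minimum cost is $2.33.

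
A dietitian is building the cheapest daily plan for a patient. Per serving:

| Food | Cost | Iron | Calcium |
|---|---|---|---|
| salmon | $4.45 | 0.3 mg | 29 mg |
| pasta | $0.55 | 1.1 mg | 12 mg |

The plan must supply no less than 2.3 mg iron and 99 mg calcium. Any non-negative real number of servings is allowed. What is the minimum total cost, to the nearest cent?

This is a tiny linear program; its minimum lies at a vertex of the feasible set. List the vertices and price them.
salmon only: max(2.3/0.3, 99/29) = 7.667 servings → $34.12.
pasta only: max(2.3/1.1, 99/12) = 8.25 servings → $4.54.
salmon + pasta with both tight: 2.873 servings and 1.307 servings → $13.50.
The minimum over all feasible corners is $4.54.

$4.54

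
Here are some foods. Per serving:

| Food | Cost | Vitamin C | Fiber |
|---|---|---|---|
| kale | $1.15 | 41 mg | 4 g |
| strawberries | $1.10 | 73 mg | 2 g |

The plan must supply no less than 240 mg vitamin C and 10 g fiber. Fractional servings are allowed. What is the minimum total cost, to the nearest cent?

An LP optimum is at a vertex; with two nutrient constraints at most two foods are used. Check each candidate.
kale only: max(240/41, 10/4) = 5.854 servings → $6.73.
strawberries only: max(240/73, 10/2) = 5 servings → $5.50.
kale + strawberries with both tight: 1.19 servings and 2.619 servings → $4.25.
So the least-cost plan costs $4.25.

$4.25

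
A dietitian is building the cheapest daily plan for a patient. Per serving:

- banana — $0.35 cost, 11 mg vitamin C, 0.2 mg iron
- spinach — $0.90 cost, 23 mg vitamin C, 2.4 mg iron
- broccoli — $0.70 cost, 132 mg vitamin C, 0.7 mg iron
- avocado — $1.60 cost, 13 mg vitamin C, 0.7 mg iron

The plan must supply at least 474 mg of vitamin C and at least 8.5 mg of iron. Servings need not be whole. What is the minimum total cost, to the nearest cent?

$4.56

Minimising a linear cost over {vitamin C ≥ 474, iron ≥ 8.5, servings ≥ 0} — the optimum is at a vertex, using one or two foods.
banana only: max(474/11, 8.5/0.2) = 43.09 servings → $15.08.
spinach only: max(474/23, 8.5/2.4) = 20.61 servings → $18.55.
broccoli only: max(474/132, 8.5/0.7) = 12.14 servings → $8.50.
avocado only: max(474/13, 8.5/0.7) = 36.46 servings → $58.34.
banana + spinach: the both-tight solution has a negative serving — not a feasible corner.
banana + broccoli with both tight: 42.26 servings and 0.06952 servings → $14.84.
banana + avocado with both targets exact would need a negative amount; discard.
spinach + broccoli with both tight: 2.628 servings and 3.133 servings → $4.56.
spinach + avocado: intersection lies outside the first quadrant.
broccoli + avocado with both tight: 2.657 servings and 9.486 servings → $17.04.
So the least-cost plan costs $4.56.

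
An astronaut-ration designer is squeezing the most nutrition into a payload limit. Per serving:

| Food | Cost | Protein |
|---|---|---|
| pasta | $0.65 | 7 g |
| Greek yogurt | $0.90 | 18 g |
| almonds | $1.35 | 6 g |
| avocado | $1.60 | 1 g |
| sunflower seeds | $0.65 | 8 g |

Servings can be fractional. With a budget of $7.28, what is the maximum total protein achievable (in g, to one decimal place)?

145.6 g

Protein per dollar: Greek yogurt 20, sunflower seeds 12.31, pasta 10.77, almonds 4.444, avocado 0.625.
With no serving limits, spend the whole cost allowance on Greek yogurt: $7.28 / $0.90 × 18 g = 145.6 g.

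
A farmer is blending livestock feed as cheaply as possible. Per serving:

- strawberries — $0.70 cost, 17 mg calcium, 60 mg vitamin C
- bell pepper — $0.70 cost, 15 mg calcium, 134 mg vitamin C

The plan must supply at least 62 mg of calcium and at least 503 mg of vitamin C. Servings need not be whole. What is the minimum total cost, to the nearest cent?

$2.84

Minimising a linear cost over {calcium ≥ 62, vitamin C ≥ 503, servings ≥ 0} — the optimum is at a vertex, using one or two foods.
strawberries only: max(62/17, 503/60) = 8.383 servings → $5.87.
bell pepper only: max(62/15, 503/134) = 4.133 servings → $2.89.
strawberries + bell pepper with both tight: 0.5537 servings and 3.506 servings → $2.84.
So the least-cost plan costs $2.84.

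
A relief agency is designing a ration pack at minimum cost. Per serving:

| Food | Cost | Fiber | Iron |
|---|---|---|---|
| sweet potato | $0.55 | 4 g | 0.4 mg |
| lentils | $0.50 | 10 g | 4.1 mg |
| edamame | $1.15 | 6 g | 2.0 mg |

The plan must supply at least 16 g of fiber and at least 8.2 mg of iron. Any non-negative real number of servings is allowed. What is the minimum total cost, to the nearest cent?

For a min-cost LP with two ≥-constraints, a basic feasible solution has at most two positive variables.
sweet potato only: max(16/4, 8.2/0.4) = 20.5 servings → $11.28.
lentils only: max(16/10, 8.2/4.1) = 2 servings → $1.00.
edamame only: max(16/6, 8.2/2.0) = 4.1 servings → $4.71.
sweet potato + lentils: intersection lies outside the first quadrant.
sweet potato + edamame: intersection lies outside the first quadrant.
lentils + edamame with both targets exact would need a negative amount; discard.
The minimum over all feasible corners is $1.00.

$1.00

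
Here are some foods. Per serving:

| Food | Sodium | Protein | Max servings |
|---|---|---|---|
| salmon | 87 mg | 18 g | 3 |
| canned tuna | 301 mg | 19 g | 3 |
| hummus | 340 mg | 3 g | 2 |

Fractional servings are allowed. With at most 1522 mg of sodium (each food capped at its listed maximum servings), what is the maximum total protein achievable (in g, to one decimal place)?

114.2 g

Protein per mg sodium: salmon 0.2069, canned tuna 0.06312, hummus 0.008824.
Take 3 servings of salmon: uses 261 mg sodium, +54.0 g protein (running total 54.0 g).
Take 3 servings of canned tuna: uses 903 mg sodium, +57.0 g protein (running total 111.0 g).
Take 1.053 servings of hummus: uses 358 mg sodium, +3.2 g protein (running total 114.2 g).
Greedy by best ratio exhausts the sodium allowance optimally: 114.2 g.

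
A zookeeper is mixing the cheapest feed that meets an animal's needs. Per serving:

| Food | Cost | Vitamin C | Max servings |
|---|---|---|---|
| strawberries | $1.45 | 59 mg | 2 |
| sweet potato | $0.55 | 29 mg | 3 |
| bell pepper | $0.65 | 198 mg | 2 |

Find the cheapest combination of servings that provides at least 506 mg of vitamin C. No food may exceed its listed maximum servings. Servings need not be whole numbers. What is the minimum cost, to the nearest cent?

$3.52

Cost per mg of vitamin C: bell pepper $0.0033, sweet potato $0.0190, strawberries $0.0246.
Take 2 servings of bell pepper: +396.0 mg vitamin C for $1.30 (total $1.30, still need 110.0 mg).
Take 3 servings of sweet potato: +87.0 mg vitamin C for $1.65 (total $2.95, still need 23.0 mg).
Take 0.3898 servings of strawberries: +23.0 mg vitamin C for $0.57 (total $3.52, still need 0.0 mg).
Greedy by cheapest-per-mg is optimal for a single linear constraint, so the minimum cost is $3.52.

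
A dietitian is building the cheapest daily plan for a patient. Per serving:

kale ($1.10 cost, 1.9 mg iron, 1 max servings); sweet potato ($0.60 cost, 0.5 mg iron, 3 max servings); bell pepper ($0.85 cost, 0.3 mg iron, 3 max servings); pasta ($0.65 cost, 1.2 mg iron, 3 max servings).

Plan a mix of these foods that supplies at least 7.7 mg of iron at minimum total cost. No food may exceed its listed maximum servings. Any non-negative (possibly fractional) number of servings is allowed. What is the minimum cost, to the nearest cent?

Cost per mg of iron: pasta $0.5417, kale $0.5789, sweet potato $1.2000, bell pepper $2.8333.
Take 3 servings of pasta: +3.6 mg iron for $1.95 (total $1.95, still need 4.1 mg).
Take 1 serving of kale: +1.9 mg iron for $1.10 (total $3.05, still need 2.2 mg).
Take 3 servings of sweet potato: +1.5 mg iron for $1.80 (total $4.85, still need 0.7 mg).
Take 2.333 servings of bell pepper: +0.7 mg iron for $1.98 (total $6.83, still need 0.0 mg).
Filling from the cheapest source first is optimal under one linear minimum: $6.83.

$6.83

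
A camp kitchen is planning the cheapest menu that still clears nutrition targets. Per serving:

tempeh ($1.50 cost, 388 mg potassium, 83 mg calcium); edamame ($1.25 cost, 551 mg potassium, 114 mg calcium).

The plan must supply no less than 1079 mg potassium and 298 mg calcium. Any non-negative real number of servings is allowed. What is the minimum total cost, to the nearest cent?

Compare the cost at each extreme point of the feasible region.
tempeh only: max(1079/388, 298/83) = 3.59 servings → $5.39.
edamame only: max(1079/551, 298/114) = 2.614 servings → $3.27.
tempeh + edamame: intersection lies outside the first quadrant.
The minimum over all feasible corners is $3.27.

$3.27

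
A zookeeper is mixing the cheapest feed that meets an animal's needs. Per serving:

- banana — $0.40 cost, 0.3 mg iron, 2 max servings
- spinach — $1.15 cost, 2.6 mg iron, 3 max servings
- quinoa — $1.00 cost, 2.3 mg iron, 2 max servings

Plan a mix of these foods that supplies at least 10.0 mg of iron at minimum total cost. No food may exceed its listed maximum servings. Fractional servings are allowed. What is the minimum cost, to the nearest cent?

Cost per mg of iron: quinoa $0.4348, spinach $0.4423, banana $1.3333.
Take 2 servings of quinoa: +4.6 mg iron for $2.00 (total $2.00, still need 5.4 mg).
Take 2.077 servings of spinach: +5.4 mg iron for $2.39 (total $4.39, still need 0.0 mg).
Greedy by cheapest-per-mg is optimal for a single linear constraint, so the minimum cost is $4.39.

$4.39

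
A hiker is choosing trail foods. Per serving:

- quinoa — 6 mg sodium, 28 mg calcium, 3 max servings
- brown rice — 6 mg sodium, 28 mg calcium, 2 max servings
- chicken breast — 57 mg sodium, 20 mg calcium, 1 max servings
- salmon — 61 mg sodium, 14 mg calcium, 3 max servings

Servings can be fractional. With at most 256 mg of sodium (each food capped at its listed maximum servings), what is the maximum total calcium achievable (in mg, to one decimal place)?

198.8 mg

Calcium per mg sodium: quinoa 4.667, brown rice 4.667, chicken breast 0.3509, salmon 0.2295.
Take 3 servings of quinoa: uses 18 mg sodium, +84.0 mg calcium (running total 84.0 mg).
Take 2 servings of brown rice: uses 12 mg sodium, +56.0 mg calcium (running total 140.0 mg).
Take 1 serving of chicken breast: uses 57 mg sodium, +20.0 mg calcium (running total 160.0 mg).
Take 2.77 servings of salmon: uses 169 mg sodium, +38.8 mg calcium (running total 198.8 mg).
Greedy by best ratio exhausts the sodium allowance optimally: 198.8 mg.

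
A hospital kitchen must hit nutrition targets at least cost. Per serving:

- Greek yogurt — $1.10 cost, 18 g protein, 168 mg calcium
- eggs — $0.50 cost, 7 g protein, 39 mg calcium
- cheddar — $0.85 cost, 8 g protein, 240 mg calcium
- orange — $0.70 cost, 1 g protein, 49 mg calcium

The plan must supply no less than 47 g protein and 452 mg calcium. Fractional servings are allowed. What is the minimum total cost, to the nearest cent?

$2.90

An LP optimum is at a vertex; with two nutrient constraints at most two foods are used. Check each candidate.
Greek yogurt only: max(47/18, 452/168) = 2.69 servings → $2.96.
eggs only: max(47/7, 452/39) = 11.59 servings → $5.79.
cheddar only: max(47/8, 452/240) = 5.875 servings → $4.99.
orange only: max(47/1, 452/49) = 47 servings → $32.90.
Greek yogurt + eggs: the both-tight solution has a negative serving — not a feasible corner.
Greek yogurt + cheddar with both tight: 2.575 servings and 0.08065 servings → $2.90.
Greek yogurt + orange with both tight: 2.592 servings and 0.3361 servings → $3.09.
eggs + cheddar with both tight: 5.602 servings and 0.973 servings → $3.63.
eggs + orange with both tight: 6.089 servings and 4.378 servings → $6.11.
cheddar + orange: intersection lies outside the first quadrant.
Cheapest feasible corner: $2.90.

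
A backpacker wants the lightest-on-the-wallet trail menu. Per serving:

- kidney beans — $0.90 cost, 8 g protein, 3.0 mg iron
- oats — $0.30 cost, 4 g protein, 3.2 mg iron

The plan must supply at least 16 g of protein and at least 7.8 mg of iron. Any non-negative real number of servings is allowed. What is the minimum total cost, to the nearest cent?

$1.20

kidney beans only: max(16/8, 7.8/3.0) = 2.6 servings → $2.34.
oats only: max(16/4, 7.8/3.2) = 4 servings → $1.20.
kidney beans + oats with both tight: 1.471 servings and 1.059 servings → $1.64.
So the least-cost plan costs $1.20.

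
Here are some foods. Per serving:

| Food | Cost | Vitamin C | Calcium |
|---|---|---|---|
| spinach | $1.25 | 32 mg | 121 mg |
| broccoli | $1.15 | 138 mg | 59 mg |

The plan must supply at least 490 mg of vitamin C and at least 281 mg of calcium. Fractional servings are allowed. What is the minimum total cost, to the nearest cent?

A basic optimal solution has at most two foods positive. Try each food alone and each pair with both targets met exactly.
spinach only: max(490/32, 281/121) = 15.31 servings → $19.14.
broccoli only: max(490/138, 281/59) = 4.763 servings → $5.48.
spinach + broccoli with both tight: 0.6663 servings and 3.396 servings → $4.74.
Cheapest feasible corner: $4.74.

$4.74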